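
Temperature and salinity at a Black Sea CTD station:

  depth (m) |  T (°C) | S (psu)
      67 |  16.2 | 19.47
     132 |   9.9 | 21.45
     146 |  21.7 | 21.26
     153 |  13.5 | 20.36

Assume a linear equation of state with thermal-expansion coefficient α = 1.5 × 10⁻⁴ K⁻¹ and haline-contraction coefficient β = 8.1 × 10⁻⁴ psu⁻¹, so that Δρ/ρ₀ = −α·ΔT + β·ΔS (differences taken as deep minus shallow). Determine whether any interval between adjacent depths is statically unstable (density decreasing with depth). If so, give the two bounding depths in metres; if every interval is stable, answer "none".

132–146 m

Evaluate Δρ/ρ₀ = −αΔT + βΔS across each adjacent pair:
  67–132 m: −αΔT+βΔS = −(1.5 × 10⁻⁴)(-6.3)+(8.1 × 10⁻⁴)(+1.98) = 2.5 × 10⁻³ → stable
  132–146 m: −αΔT+βΔS = −(1.5 × 10⁻⁴)(+11.8)+(8.1 × 10⁻⁴)(-0.19) = -1.9 × 10⁻³ → UNSTABLE
  146–153 m: −αΔT+βΔS = −(1.5 × 10⁻⁴)(-8.2)+(8.1 × 10⁻⁴)(-0.90) = 5.0 × 10⁻⁴ → stable
The 132–146 m interval has Δρ < 0: lighter water underlies denser water.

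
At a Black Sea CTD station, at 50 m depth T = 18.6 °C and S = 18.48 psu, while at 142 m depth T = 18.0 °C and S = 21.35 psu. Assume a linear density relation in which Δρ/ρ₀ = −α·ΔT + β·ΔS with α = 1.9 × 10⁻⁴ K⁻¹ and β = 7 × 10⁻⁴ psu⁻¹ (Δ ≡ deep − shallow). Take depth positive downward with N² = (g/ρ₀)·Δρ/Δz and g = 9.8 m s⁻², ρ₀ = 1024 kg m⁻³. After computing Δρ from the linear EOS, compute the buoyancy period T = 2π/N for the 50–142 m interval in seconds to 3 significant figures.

ΔT = -0.6 K, ΔS = +2.87 psu (deep − shallow).
Δρ/ρ₀ = −αΔT + βΔS = 1.14 × 10⁻⁴ + 2.009 × 10⁻³ = 2.123 × 10⁻³, so Δρ ≈ 2.174 kg m⁻³.
N² = (g/ρ₀)·Δρ/Δz = g·(Δρ/ρ₀)/Δz = 9.8 × 2.123 × 10⁻³ / 92 = 2.2615 × 10⁻⁴ s⁻².
N = √(2.2615 × 10⁻⁴) = 0.015038 rad s⁻¹ → T = 2π/N = 417.82 s ≈ 418 s.

418 s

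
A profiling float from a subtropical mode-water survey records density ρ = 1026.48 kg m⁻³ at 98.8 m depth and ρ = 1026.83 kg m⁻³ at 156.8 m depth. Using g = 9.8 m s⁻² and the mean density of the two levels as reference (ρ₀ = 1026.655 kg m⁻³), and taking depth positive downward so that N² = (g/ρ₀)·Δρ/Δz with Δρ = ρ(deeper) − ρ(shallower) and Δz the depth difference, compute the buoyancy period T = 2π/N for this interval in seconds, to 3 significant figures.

Δρ = 1026.83 − 1026.48 = 0.35 kg m⁻³ over Δz = 156.8 − 98.8 = 58 m.
N² = (9.8/1026.655) × (0.35/58) = 5.7603 × 10⁻⁵ s⁻².
N = √(5.7603 × 10⁻⁵) = 7.5897 × 10⁻³ rad s⁻¹, so T = 2π/N = 827.86 s ≈ 828 s.

828 s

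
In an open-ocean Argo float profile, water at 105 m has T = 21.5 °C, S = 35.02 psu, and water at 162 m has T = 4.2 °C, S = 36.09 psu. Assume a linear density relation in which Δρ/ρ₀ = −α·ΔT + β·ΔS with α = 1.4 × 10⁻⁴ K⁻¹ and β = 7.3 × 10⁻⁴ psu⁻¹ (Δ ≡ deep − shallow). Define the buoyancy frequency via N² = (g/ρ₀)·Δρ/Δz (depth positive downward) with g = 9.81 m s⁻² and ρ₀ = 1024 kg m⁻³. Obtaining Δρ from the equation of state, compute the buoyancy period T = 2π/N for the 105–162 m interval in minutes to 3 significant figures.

ΔT = -17.3 K, ΔS = +1.07 psu (deep − shallow).
Δρ/ρ₀ = −αΔT + βΔS = 2.422 × 10⁻³ + 7.811 × 10⁻⁴ = 3.2031 × 10⁻³, so Δρ ≈ 3.280 kg m⁻³.
N² = (g/ρ₀)·Δρ/Δz = g·(Δρ/ρ₀)/Δz = 9.81 × 3.2031 × 10⁻³ / 57 = 5.5127 × 10⁻⁴ s⁻².
N = √(5.5127 × 10⁻⁴) = 0.023479 rad s⁻¹ → T = 2π/N = 267.61 s = 4.4602 min ≈ 4.46 min.

4.46 min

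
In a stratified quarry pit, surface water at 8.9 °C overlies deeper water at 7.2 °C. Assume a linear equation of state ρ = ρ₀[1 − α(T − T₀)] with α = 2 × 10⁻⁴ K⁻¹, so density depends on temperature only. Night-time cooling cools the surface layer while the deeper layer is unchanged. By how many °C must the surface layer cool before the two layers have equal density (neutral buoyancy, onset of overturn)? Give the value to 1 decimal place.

With temperature the only control, equal density requires T_surf′ = T_deep.
T_surf′ = 7.2 °C.
Cooling required: 8.9 − 7.2 = 1.7 °C.

1.7 °C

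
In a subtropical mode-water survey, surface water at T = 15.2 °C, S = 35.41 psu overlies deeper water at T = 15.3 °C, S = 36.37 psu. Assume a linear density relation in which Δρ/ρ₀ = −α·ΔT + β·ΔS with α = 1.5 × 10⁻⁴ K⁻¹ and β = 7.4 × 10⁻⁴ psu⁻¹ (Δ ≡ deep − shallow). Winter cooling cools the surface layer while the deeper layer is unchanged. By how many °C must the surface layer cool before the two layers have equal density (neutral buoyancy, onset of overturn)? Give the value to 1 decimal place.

4.6 °C

Neutral buoyancy requires Δρ = 0, i.e. −α(T_deep − T_surf′) + β(S_deep − S_surf) = 0.
T_surf′ = T_deep − (β/α)·ΔS = 15.3 − (7.4 × 10⁻⁴/1.5 × 10⁻⁴)·(+0.96) = 10.564 °C.
Cooling required: 15.2 − (10.564) = 4.636 °C.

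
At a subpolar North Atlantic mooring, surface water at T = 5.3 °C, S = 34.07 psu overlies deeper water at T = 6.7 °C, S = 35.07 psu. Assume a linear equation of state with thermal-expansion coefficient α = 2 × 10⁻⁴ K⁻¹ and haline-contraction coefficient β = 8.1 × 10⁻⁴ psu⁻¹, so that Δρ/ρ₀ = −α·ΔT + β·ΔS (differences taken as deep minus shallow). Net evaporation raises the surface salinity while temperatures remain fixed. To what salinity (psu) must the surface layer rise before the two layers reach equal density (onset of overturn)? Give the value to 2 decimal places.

Neutral buoyancy requires −α(T_deep − T_surf) + β(S_deep − S_surf′) = 0.
S_surf′ = S_deep − (α/β)·ΔT = 35.07 − (2 × 10⁻⁴/8.1 × 10⁻⁴)·(+1.4) = 34.7243 psu.
Increase required: 34.7243 − 34.07 = 0.6543 psu.

34.72 psu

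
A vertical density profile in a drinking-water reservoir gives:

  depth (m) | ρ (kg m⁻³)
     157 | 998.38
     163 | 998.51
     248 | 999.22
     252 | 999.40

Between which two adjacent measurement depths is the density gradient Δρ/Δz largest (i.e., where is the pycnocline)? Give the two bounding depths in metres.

248–252 m

Compute the density gradient over each adjacent pair:
  157–163 m: Δρ/Δz = 0.13/6 = 0.022 kg m⁻⁴
  163–248 m: Δρ/Δz = 0.71/85 = 8.4 × 10⁻³ kg m⁻⁴
  248–252 m: Δρ/Δz = 0.18/4 = 0.045 kg m⁻⁴
The largest gradient is in the 248–252 m interval — the pycnocline.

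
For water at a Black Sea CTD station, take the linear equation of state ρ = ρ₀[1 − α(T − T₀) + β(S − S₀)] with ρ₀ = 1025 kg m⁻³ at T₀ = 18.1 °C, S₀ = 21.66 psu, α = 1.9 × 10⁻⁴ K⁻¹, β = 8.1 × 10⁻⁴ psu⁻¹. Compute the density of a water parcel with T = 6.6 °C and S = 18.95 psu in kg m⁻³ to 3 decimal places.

1024.990 kg m⁻³

T − T₀ = -11.5 K, S − S₀ = -2.71 psu.
Bracket = 1 − α·(-11.5) + β·(-2.71) = 1 + (-1.01 × 10⁻⁵) = 0.9999899.
ρ = 1025 × 0.9999899 = 1024.990 kg m⁻³.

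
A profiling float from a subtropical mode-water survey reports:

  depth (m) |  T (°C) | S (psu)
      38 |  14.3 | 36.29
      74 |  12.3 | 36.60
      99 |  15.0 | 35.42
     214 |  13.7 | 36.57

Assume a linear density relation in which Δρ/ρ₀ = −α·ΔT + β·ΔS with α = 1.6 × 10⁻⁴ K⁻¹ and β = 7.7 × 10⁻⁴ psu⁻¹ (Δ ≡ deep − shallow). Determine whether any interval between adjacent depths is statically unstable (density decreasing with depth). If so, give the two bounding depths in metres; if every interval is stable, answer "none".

Evaluate Δρ/ρ₀ = −αΔT + βΔS across each adjacent pair:
  38–74 m: −αΔT+βΔS = −(1.6 × 10⁻⁴)(-2.0)+(7.7 × 10⁻⁴)(+0.31) = 5.6 × 10⁻⁴ → stable
  74–99 m: −αΔT+βΔS = −(1.6 × 10⁻⁴)(+2.7)+(7.7 × 10⁻⁴)(-1.18) = -1.3 × 10⁻³ → UNSTABLE
  99–214 m: −αΔT+βΔS = −(1.6 × 10⁻⁴)(-1.3)+(7.7 × 10⁻⁴)(+1.15) = 1.1 × 10⁻³ → stable
The 74–99 m interval has Δρ < 0: lighter water underlies denser water.

74–99 m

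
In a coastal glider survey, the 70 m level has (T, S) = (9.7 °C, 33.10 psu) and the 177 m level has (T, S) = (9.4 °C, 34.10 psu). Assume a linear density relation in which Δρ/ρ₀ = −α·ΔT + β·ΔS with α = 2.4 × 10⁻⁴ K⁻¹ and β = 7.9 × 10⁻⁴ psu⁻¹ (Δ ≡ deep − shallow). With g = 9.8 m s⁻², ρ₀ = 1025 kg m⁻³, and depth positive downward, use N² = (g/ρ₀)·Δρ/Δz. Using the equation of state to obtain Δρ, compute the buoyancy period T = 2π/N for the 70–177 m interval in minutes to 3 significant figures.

ΔT = -0.3 K, ΔS = +1.00 psu (deep − shallow).
Δρ/ρ₀ = −αΔT + βΔS = 7.20 × 10⁻⁵ + 7.90 × 10⁻⁴ = 8.62 × 10⁻⁴, so Δρ ≈ 0.8836 kg m⁻³.
N² = (g/ρ₀)·Δρ/Δz = g·(Δρ/ρ₀)/Δz = 9.8 × 8.62 × 10⁻⁴ / 107 = 7.8950 × 10⁻⁵ s⁻².
N = √(7.8950 × 10⁻⁵) = 8.8854 × 10⁻³ rad s⁻¹ → T = 2π/N = 707.14 s = 11.786 min ≈ 11.8 min.

11.8 min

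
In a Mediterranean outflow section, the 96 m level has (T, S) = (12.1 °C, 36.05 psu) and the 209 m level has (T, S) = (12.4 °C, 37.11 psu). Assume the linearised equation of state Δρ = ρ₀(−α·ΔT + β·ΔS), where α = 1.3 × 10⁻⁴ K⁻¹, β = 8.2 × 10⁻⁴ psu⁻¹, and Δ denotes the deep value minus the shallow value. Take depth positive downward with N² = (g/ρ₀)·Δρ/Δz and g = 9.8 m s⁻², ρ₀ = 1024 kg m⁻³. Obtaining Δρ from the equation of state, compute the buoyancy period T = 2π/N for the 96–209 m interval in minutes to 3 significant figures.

ΔT = +0.3 K, ΔS = +1.06 psu (deep − shallow).
Δρ/ρ₀ = −αΔT + βΔS = -3.90 × 10⁻⁵ + 8.692 × 10⁻⁴ = 8.302 × 10⁻⁴, so Δρ ≈ 0.8501 kg m⁻³.
N² = (g/ρ₀)·Δρ/Δz = g·(Δρ/ρ₀)/Δz = 9.8 × 8.302 × 10⁻⁴ / 113 = 7.2000 × 10⁻⁵ s⁻².
N = √(7.2000 × 10⁻⁵) = 8.4853 × 10⁻³ rad s⁻¹ → T = 2π/N = 740.48 s = 12.341 min ≈ 12.3 min.

12.3 min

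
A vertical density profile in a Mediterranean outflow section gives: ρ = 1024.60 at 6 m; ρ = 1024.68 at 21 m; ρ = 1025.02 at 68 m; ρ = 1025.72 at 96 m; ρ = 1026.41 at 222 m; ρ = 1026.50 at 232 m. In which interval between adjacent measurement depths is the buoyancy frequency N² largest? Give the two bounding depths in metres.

68–96 m

Compute the density gradient over each adjacent pair:
  6–21 m: Δρ/Δz = 0.08/15 = 5.3 × 10⁻³ kg m⁻⁴
  21–68 m: Δρ/Δz = 0.34/47 = 7.2 × 10⁻³ kg m⁻⁴
  68–96 m: Δρ/Δz = 0.70/28 = 0.025 kg m⁻⁴
  96–222 m: Δρ/Δz = 0.69/126 = 5.5 × 10⁻³ kg m⁻⁴
  222–232 m: Δρ/Δz = 0.09/10 = 9.0 × 10⁻³ kg m⁻⁴
The largest gradient is in the 68–96 m interval — the pycnocline.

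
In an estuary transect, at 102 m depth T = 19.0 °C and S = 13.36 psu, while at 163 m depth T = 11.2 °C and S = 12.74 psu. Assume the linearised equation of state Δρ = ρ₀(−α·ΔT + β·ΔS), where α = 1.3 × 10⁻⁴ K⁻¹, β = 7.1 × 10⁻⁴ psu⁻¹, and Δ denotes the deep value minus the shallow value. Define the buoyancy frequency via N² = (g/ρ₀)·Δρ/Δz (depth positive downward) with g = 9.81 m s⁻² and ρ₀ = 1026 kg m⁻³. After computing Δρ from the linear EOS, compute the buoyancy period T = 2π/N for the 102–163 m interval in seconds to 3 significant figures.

654 s

ΔT = -7.8 K, ΔS = -0.62 psu (deep − shallow).
Δρ/ρ₀ = −αΔT + βΔS = 1.014 × 10⁻³ − 4.402 × 10⁻⁴ = 5.738 × 10⁻⁴, so Δρ ≈ 0.5887 kg m⁻³.
N² = (g/ρ₀)·Δρ/Δz = g·(Δρ/ρ₀)/Δz = 9.81 × 5.738 × 10⁻⁴ / 61 = 9.2278 × 10⁻⁵ s⁻².
N = √(9.2278 × 10⁻⁵) = 9.6061 × 10⁻³ rad s⁻¹ → T = 2π/N = 654.08 s ≈ 654 s.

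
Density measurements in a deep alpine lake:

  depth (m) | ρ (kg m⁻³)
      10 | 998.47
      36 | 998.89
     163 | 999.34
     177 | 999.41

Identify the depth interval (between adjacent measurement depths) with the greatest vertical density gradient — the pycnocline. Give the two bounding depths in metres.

Compute the density gradient over each adjacent pair:
  10–36 m: Δρ/Δz = 0.42/26 = 0.016 kg m⁻⁴
  36–163 m: Δρ/Δz = 0.45/127 = 3.5 × 10⁻³ kg m⁻⁴
  163–177 m: Δρ/Δz = 0.07/14 = 5.0 × 10⁻³ kg m⁻⁴
The largest gradient is in the 10–36 m interval — the pycnocline.

10–36 m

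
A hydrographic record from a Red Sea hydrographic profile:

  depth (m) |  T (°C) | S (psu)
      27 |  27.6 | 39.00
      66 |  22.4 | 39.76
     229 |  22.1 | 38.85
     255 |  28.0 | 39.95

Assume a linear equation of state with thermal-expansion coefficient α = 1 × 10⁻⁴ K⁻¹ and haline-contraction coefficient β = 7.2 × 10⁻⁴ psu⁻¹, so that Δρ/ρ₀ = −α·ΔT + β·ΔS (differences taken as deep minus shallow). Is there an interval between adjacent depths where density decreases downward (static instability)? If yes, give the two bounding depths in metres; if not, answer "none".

66–229 m

Evaluate Δρ/ρ₀ = −αΔT + βΔS across each adjacent pair:
  27–66 m: −αΔT+βΔS = −(1 × 10⁻⁴)(-5.2)+(7.2 × 10⁻⁴)(+0.76) = 1.1 × 10⁻³ → stable
  66–229 m: −αΔT+βΔS = −(1 × 10⁻⁴)(-0.3)+(7.2 × 10⁻⁴)(-0.91) = -6.3 × 10⁻⁴ → UNSTABLE
  229–255 m: −αΔT+βΔS = −(1 × 10⁻⁴)(+5.9)+(7.2 × 10⁻⁴)(+1.10) = 2.0 × 10⁻⁴ → stable
The 66–229 m interval has Δρ < 0: lighter water underlies denser water.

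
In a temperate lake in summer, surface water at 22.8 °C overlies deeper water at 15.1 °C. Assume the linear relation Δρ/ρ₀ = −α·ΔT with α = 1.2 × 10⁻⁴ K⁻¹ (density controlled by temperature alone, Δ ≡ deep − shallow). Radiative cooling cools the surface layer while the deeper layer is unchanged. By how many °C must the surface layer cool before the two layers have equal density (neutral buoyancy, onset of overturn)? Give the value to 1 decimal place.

With temperature the only control, equal density requires T_surf′ = T_deep.
T_surf′ = 15.1 °C.
Cooling required: 22.8 − 15.1 = 7.7 °C.

7.7 °C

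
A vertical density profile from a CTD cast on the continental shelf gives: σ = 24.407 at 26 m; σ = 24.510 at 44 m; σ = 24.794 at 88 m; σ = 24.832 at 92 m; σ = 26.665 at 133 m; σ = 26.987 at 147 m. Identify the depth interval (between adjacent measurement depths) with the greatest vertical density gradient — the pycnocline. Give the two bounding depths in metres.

92–133 m

Compute the density gradient over each adjacent pair:
  26–44 m: Δρ/Δz = 0.103/18 = 5.7 × 10⁻³ kg m⁻⁴
  44–88 m: Δρ/Δz = 0.284/44 = 6.5 × 10⁻³ kg m⁻⁴
  88–92 m: Δρ/Δz = 0.038/4 = 9.5 × 10⁻³ kg m⁻⁴
  92–133 m: Δρ/Δz = 1.833/41 = 0.045 kg m⁻⁴
  133–147 m: Δρ/Δz = 0.322/14 = 0.023 kg m⁻⁴
The largest gradient is in the 92–133 m interval — the pycnocline.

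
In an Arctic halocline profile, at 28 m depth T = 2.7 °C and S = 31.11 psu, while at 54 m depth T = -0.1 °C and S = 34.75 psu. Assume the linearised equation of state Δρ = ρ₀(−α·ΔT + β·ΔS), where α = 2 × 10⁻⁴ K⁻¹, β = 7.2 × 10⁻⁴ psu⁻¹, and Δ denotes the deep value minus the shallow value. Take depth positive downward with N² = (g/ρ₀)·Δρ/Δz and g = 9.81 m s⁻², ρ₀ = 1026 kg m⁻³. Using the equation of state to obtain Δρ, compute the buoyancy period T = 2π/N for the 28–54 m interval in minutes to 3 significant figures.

ΔT = -2.8 K, ΔS = +3.64 psu (deep − shallow).
Δρ/ρ₀ = −αΔT + βΔS = 5.60 × 10⁻⁴ + 2.6208 × 10⁻³ = 3.1808 × 10⁻³, so Δρ ≈ 3.264 kg m⁻³.
N² = (g/ρ₀)·Δρ/Δz = g·(Δρ/ρ₀)/Δz = 9.81 × 3.1808 × 10⁻³ / 26 = 1.2001 × 10⁻³ s⁻².
N = √(1.2001 × 10⁻³) = 0.034642 rad s⁻¹ → T = 2π/N = 181.37 s = 3.0228 min ≈ 3.02 min.

3.02 min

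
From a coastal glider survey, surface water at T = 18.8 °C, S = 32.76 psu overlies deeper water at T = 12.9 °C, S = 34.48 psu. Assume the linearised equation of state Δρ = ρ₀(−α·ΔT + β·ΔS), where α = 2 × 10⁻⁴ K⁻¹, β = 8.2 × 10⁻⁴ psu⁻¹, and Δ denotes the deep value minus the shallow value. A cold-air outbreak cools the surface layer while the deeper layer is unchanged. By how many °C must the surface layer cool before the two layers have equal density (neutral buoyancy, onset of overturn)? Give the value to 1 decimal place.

Neutral buoyancy requires Δρ = 0, i.e. −α(T_deep − T_surf′) + β(S_deep − S_surf) = 0.
T_surf′ = T_deep − (β/α)·ΔS = 12.9 − (8.2 × 10⁻⁴/2 × 10⁻⁴)·(+1.72) = 5.848 °C.
Cooling required: 18.8 − (5.848) = 12.952 °C.

13.0 °C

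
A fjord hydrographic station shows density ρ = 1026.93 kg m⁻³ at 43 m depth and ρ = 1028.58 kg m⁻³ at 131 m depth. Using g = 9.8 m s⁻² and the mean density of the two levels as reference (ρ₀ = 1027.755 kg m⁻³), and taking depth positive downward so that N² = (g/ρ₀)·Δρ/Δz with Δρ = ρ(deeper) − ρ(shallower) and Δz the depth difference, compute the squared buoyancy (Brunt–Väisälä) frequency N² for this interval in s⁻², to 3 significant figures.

Δρ = 1028.58 − 1026.93 = 1.65 kg m⁻³ over Δz = 131 − 43 = 88 m.
N² = (9.8/1027.755) × (1.65/88) = 1.7879 × 10⁻⁴ s⁻² ≈ 1.79 × 10⁻⁴ s⁻².
Since Δρ > 0 the layer is stably stratified.

1.79 × 10⁻⁴ s⁻²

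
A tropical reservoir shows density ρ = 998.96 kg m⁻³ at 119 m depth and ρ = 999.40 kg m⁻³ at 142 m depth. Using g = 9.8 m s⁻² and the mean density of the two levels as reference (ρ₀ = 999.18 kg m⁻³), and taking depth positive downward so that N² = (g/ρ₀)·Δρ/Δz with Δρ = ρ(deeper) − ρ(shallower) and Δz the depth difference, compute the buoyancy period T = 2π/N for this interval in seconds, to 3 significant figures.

Δρ = 999.40 − 998.96 = 0.44 kg m⁻³ over Δz = 142 − 119 = 23 m.
N² = (9.8/999.18) × (0.44/23) = 1.8763 × 10⁻⁴ s⁻².
N = √(1.8763 × 10⁻⁴) = 0.013698 rad s⁻¹, so T = 2π/N = 458.69 s ≈ 459 s.

459 s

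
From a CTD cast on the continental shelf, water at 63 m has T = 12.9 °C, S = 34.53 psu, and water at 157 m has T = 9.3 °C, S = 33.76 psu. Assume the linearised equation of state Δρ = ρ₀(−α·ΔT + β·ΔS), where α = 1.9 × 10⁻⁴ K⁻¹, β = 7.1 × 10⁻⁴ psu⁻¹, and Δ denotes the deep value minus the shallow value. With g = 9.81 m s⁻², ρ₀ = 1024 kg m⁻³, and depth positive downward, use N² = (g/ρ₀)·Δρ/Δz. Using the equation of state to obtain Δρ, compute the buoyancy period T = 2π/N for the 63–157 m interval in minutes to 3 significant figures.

27.7 min

ΔT = -3.6 K, ΔS = -0.77 psu (deep − shallow).
Δρ/ρ₀ = −αΔT + βΔS = 6.84 × 10⁻⁴ − 5.467 × 10⁻⁴ = 1.373 × 10⁻⁴, so Δρ ≈ 0.1406 kg m⁻³.
N² = (g/ρ₀)·Δρ/Δz = g·(Δρ/ρ₀)/Δz = 9.81 × 1.373 × 10⁻⁴ / 94 = 1.4329 × 10⁻⁵ s⁻².
N = √(1.4329 × 10⁻⁵) = 3.7854 × 10⁻³ rad s⁻¹ → T = 2π/N = 1.6598 × 10³ s = 27.663 min ≈ 27.7 min.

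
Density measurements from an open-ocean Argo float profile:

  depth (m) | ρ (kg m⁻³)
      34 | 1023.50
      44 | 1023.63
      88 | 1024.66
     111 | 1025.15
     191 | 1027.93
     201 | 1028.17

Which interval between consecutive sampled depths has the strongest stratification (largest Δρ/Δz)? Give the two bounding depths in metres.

111–191 m

Compute the density gradient over each adjacent pair:
  34–44 m: Δρ/Δz = 0.13/10 = 0.013 kg m⁻⁴
  44–88 m: Δρ/Δz = 1.03/44 = 0.023 kg m⁻⁴
  88–111 m: Δρ/Δz = 0.49/23 = 0.021 kg m⁻⁴
  111–191 m: Δρ/Δz = 2.78/80 = 0.035 kg m⁻⁴
  191–201 m: Δρ/Δz = 0.24/10 = 0.024 kg m⁻⁴
The largest gradient is in the 111–191 m interval — the pycnocline.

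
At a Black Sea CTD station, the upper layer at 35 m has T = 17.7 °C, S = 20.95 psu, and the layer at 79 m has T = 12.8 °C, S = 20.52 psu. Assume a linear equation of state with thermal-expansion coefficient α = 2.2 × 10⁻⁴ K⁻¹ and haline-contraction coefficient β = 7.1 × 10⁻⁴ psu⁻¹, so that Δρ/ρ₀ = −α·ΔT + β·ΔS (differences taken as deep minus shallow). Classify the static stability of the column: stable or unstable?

stable

ΔT = 12.8 − 17.7 = -4.9 K and ΔS = 20.52 − 20.95 = -0.43 psu (deep − shallow).
−αΔT = 1.078 × 10⁻³; βΔS = -3.053 × 10⁻⁴; sum Δρ/ρ₀ = 7.727 × 10⁻⁴.
Δρ/ρ₀ > 0, so Δρ > 0: deeper water is denser → statically stable.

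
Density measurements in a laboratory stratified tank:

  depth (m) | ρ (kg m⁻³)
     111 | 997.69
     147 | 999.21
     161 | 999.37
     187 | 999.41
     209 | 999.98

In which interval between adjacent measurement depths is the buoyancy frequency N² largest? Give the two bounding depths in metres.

111–147 m

Compute the density gradient over each adjacent pair:
  111–147 m: Δρ/Δz = 1.52/36 = 0.042 kg m⁻⁴
  147–161 m: Δρ/Δz = 0.16/14 = 0.011 kg m⁻⁴
  161–187 m: Δρ/Δz = 0.04/26 = 1.5 × 10⁻³ kg m⁻⁴
  187–209 m: Δρ/Δz = 0.57/22 = 0.026 kg m⁻⁴
The largest gradient is in the 111–147 m interval — the pycnocline.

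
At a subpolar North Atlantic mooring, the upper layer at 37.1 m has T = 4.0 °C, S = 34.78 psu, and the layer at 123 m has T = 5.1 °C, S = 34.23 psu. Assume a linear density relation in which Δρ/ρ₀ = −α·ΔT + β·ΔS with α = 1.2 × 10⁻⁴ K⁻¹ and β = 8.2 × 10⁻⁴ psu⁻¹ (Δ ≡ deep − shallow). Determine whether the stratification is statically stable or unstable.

unstable

ΔT = 5.1 − 4.0 = +1.1 K and ΔS = 34.23 − 34.78 = -0.55 psu (deep − shallow).
−αΔT = -1.32 × 10⁻⁴; βΔS = -4.51 × 10⁻⁴; sum Δρ/ρ₀ = -5.83 × 10⁻⁴.
Δρ/ρ₀ < 0, so Δρ < 0: deeper water is lighter → statically unstable; the column would overturn.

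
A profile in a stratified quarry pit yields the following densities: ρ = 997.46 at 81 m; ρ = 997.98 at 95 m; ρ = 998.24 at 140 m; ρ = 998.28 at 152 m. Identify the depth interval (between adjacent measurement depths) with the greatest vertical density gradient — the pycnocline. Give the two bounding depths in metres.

Compute the density gradient over each adjacent pair:
  81–95 m: Δρ/Δz = 0.52/14 = 0.037 kg m⁻⁴
  95–140 m: Δρ/Δz = 0.26/45 = 5.8 × 10⁻³ kg m⁻⁴
  140–152 m: Δρ/Δz = 0.04/12 = 3.3 × 10⁻³ kg m⁻⁴
The largest gradient is in the 81–95 m interval — the pycnocline.

81–95 m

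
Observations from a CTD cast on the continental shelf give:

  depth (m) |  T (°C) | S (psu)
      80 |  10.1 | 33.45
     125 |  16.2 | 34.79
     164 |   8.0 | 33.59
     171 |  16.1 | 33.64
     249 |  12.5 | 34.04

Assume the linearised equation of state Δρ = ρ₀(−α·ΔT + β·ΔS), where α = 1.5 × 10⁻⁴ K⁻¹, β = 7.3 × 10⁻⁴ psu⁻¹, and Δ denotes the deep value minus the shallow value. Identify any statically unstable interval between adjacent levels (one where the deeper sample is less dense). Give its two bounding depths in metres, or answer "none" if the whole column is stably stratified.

Evaluate Δρ/ρ₀ = −αΔT + βΔS across each adjacent pair:
  80–125 m: −αΔT+βΔS = −(1.5 × 10⁻⁴)(+6.1)+(7.3 × 10⁻⁴)(+1.34) = 6.3 × 10⁻⁵ → stable
  125–164 m: −αΔT+βΔS = −(1.5 × 10⁻⁴)(-8.2)+(7.3 × 10⁻⁴)(-1.20) = 3.5 × 10⁻⁴ → stable
  164–171 m: −αΔT+βΔS = −(1.5 × 10⁻⁴)(+8.1)+(7.3 × 10⁻⁴)(+0.05) = -1.2 × 10⁻³ → UNSTABLE
  171–249 m: −αΔT+βΔS = −(1.5 × 10⁻⁴)(-3.6)+(7.3 × 10⁻⁴)(+0.40) = 8.3 × 10⁻⁴ → stable
The 164–171 m interval has Δρ < 0: lighter water underlies denser water.

164–171 m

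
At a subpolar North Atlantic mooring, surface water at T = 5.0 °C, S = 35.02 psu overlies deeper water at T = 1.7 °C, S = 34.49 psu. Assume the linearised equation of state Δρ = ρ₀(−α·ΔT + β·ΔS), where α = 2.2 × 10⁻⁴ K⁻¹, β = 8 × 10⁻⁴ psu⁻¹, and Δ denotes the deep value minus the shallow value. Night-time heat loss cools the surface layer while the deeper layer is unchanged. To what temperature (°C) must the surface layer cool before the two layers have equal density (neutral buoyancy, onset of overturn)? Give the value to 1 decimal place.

Neutral buoyancy requires Δρ = 0, i.e. −α(T_deep − T_surf′) + β(S_deep − S_surf) = 0.
T_surf′ = T_deep − (β/α)·ΔS = 1.7 − (8 × 10⁻⁴/2.2 × 10⁻⁴)·(-0.53) = 3.627 °C.
Cooling required: 5.0 − (3.627) = 1.373 °C.

3.6 °C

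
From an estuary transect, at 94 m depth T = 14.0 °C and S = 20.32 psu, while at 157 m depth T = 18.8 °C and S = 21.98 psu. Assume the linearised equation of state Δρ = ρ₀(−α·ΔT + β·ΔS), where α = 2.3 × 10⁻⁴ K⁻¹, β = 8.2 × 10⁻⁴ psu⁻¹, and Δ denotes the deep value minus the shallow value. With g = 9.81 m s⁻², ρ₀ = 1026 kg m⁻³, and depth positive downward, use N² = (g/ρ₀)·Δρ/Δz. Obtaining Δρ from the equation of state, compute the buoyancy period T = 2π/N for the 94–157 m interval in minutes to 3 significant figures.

ΔT = +4.8 K, ΔS = +1.66 psu (deep − shallow).
Δρ/ρ₀ = −αΔT + βΔS = -1.104 × 10⁻³ + 1.3612 × 10⁻³ = 2.572 × 10⁻⁴, so Δρ ≈ 0.2639 kg m⁻³.
N² = (g/ρ₀)·Δρ/Δz = g·(Δρ/ρ₀)/Δz = 9.81 × 2.572 × 10⁻⁴ / 63 = 4.0050 × 10⁻⁵ s⁻².
N = √(4.0050 × 10⁻⁵) = 6.3285 × 10⁻³ rad s⁻¹ → T = 2π/N = 992.84 s = 16.547 min ≈ 16.5 min.

16.5 min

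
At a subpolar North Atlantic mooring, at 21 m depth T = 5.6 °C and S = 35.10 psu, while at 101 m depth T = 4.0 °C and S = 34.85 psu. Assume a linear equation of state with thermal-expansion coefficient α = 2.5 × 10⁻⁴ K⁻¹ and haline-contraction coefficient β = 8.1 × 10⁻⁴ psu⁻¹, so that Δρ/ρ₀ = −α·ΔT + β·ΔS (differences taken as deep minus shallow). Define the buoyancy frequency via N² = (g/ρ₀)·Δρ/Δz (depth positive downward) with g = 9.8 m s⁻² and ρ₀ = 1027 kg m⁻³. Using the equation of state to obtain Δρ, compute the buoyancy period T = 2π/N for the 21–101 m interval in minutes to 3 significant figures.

ΔT = -1.6 K, ΔS = -0.25 psu (deep − shallow).
Δρ/ρ₀ = −αΔT + βΔS = 4.00 × 10⁻⁴ − 2.025 × 10⁻⁴ = 1.975 × 10⁻⁴, so Δρ ≈ 0.2028 kg m⁻³.
N² = (g/ρ₀)·Δρ/Δz = g·(Δρ/ρ₀)/Δz = 9.8 × 1.975 × 10⁻⁴ / 80 = 2.4194 × 10⁻⁵ s⁻².
N = √(2.4194 × 10⁻⁵) = 4.9187 × 10⁻³ rad s⁻¹ → T = 2π/N = 1.2774 × 10³ s = 21.290 min ≈ 21.3 min.

21.3 min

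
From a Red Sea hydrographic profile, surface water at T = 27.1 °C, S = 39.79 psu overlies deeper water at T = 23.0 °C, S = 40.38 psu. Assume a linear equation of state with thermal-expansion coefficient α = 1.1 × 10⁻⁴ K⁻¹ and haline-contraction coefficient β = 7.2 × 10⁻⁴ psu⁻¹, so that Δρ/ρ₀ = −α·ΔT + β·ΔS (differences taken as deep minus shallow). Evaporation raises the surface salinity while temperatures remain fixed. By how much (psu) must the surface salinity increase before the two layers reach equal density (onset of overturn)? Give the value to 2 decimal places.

1.22 psu

Neutral buoyancy requires −α(T_deep − T_surf) + β(S_deep − S_surf′) = 0.
S_surf′ = S_deep − (α/β)·ΔT = 40.38 − (1.1 × 10⁻⁴/7.2 × 10⁻⁴)·(-4.1) = 41.0064 psu.
Increase required: 41.0064 − 39.79 = 1.2164 psu.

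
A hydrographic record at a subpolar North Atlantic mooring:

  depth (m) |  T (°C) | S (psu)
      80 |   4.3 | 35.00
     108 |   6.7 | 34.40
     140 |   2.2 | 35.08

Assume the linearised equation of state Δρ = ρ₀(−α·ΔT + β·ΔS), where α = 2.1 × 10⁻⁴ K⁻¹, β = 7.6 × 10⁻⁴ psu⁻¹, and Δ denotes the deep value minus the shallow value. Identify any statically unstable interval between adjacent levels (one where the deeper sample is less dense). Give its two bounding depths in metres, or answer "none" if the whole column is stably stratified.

Evaluate Δρ/ρ₀ = −αΔT + βΔS across each adjacent pair:
  80–108 m: −αΔT+βΔS = −(2.1 × 10⁻⁴)(+2.4)+(7.6 × 10⁻⁴)(-0.60) = -9.6 × 10⁻⁴ → UNSTABLE
  108–140 m: −αΔT+βΔS = −(2.1 × 10⁻⁴)(-4.5)+(7.6 × 10⁻⁴)(+0.68) = 1.5 × 10⁻³ → stable
The 80–108 m interval has Δρ < 0: lighter water underlies denser water.

80–108 m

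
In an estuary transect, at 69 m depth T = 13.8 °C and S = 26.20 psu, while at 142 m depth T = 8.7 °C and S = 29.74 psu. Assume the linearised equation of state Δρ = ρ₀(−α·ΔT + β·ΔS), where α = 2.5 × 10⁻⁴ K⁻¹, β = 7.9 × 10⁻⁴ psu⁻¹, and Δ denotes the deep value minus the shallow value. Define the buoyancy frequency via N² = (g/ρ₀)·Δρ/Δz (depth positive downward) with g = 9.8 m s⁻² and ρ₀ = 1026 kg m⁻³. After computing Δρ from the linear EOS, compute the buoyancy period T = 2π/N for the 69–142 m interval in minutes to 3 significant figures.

4.48 min

ΔT = -5.1 K, ΔS = +3.54 psu (deep − shallow).
Δρ/ρ₀ = −αΔT + βΔS = 1.275 × 10⁻³ + 2.7966 × 10⁻³ = 4.0716 × 10⁻³, so Δρ ≈ 4.177 kg m⁻³.
N² = (g/ρ₀)·Δρ/Δz = g·(Δρ/ρ₀)/Δz = 9.8 × 4.0716 × 10⁻³ / 73 = 5.4660 × 10⁻⁴ s⁻².
N = √(5.4660 × 10⁻⁴) = 0.023379 rad s⁻¹ → T = 2π/N = 268.75 s = 4.4792 min ≈ 4.48 min.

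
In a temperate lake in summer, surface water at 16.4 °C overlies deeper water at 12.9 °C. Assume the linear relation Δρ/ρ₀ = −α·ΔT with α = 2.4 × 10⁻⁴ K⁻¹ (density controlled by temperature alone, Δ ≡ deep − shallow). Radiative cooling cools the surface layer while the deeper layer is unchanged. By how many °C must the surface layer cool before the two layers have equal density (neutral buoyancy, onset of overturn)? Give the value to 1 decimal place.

With temperature the only control, equal density requires T_surf′ = T_deep.
T_surf′ = 12.9 °C.
Cooling required: 16.4 − 12.9 = 3.5 °C.

3.5 °C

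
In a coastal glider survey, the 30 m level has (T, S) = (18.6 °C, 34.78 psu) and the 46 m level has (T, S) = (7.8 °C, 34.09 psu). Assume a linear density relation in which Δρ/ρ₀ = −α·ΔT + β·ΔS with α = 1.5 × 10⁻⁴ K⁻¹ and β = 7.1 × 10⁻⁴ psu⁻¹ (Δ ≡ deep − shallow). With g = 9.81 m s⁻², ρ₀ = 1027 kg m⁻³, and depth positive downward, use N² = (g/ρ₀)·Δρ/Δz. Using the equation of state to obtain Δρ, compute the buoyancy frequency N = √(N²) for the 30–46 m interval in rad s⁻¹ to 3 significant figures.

ΔT = -10.8 K, ΔS = -0.69 psu (deep − shallow).
Δρ/ρ₀ = −αΔT + βΔS = 1.62 × 10⁻³ − 4.899 × 10⁻⁴ = 1.1301 × 10⁻³, so Δρ ≈ 1.161 kg m⁻³.
N² = (g/ρ₀)·Δρ/Δz = g·(Δρ/ρ₀)/Δz = 9.81 × 1.1301 × 10⁻³ / 16 = 6.9289 × 10⁻⁴ s⁻².
N = √(6.9289 × 10⁻⁴) = 0.026323 rad s⁻¹ ≈ 0.0263 rad s⁻¹.

0.0263 rad s⁻¹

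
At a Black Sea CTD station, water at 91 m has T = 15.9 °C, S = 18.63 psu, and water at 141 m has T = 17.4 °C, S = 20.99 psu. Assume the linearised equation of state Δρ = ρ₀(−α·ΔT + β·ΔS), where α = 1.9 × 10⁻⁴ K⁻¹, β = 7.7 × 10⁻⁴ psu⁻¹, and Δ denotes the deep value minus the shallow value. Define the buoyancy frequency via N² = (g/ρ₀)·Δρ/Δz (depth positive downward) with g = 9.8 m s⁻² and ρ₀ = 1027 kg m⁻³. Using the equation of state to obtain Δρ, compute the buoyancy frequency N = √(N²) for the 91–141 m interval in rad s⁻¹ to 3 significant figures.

ΔT = +1.5 K, ΔS = +2.36 psu (deep − shallow).
Δρ/ρ₀ = −αΔT + βΔS = -2.85 × 10⁻⁴ + 1.8172 × 10⁻³ = 1.5322 × 10⁻³, so Δρ ≈ 1.574 kg m⁻³.
N² = (g/ρ₀)·Δρ/Δz = g·(Δρ/ρ₀)/Δz = 9.8 × 1.5322 × 10⁻³ / 50 = 3.0031 × 10⁻⁴ s⁻².
N = √(3.0031 × 10⁻⁴) = 0.017329 rad s⁻¹ ≈ 0.0173 rad s⁻¹.

0.0173 rad s⁻¹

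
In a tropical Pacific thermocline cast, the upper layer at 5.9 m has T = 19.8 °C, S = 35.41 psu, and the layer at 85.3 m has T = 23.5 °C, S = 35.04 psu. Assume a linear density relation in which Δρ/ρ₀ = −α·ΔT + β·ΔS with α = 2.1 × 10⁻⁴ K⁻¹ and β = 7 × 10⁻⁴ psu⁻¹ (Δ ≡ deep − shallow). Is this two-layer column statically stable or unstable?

ΔT = 23.5 − 19.8 = +3.7 K and ΔS = 35.04 − 35.41 = -0.37 psu (deep − shallow).
−αΔT = -7.77 × 10⁻⁴; βΔS = -2.59 × 10⁻⁴; sum Δρ/ρ₀ = -1.036 × 10⁻³.
Δρ/ρ₀ < 0, so Δρ < 0: deeper water is lighter → statically unstable; the column would overturn.

unstable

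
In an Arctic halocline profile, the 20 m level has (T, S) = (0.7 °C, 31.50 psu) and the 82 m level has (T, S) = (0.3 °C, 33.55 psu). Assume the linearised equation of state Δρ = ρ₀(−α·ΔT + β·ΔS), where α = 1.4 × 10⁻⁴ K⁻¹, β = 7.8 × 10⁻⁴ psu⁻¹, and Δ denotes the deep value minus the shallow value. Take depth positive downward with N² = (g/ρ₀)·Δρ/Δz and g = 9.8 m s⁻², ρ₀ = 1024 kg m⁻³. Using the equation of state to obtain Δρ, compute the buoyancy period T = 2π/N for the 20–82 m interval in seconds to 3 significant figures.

388 s

ΔT = -0.4 K, ΔS = +2.05 psu (deep − shallow).
Δρ/ρ₀ = −αΔT + βΔS = 5.60 × 10⁻⁵ + 1.599 × 10⁻³ = 1.655 × 10⁻³, so Δρ ≈ 1.695 kg m⁻³.
N² = (g/ρ₀)·Δρ/Δz = g·(Δρ/ρ₀)/Δz = 9.8 × 1.655 × 10⁻³ / 62 = 2.6160 × 10⁻⁴ s⁻².
N = √(2.6160 × 10⁻⁴) = 0.016174 rad s⁻¹ → T = 2π/N = 388.47 s ≈ 388 s.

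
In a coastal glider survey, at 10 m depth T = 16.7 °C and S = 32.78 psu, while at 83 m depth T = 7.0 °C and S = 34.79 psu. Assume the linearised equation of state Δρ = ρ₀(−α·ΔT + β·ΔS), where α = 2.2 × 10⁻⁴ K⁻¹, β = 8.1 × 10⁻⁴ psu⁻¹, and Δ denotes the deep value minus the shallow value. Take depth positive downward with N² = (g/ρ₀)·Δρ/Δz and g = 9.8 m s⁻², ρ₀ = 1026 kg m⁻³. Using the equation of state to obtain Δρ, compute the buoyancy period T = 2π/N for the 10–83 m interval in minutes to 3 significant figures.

4.66 min

ΔT = -9.7 K, ΔS = +2.01 psu (deep − shallow).
Δρ/ρ₀ = −αΔT + βΔS = 2.134 × 10⁻³ + 1.6281 × 10⁻³ = 3.7621 × 10⁻³, so Δρ ≈ 3.860 kg m⁻³.
N² = (g/ρ₀)·Δρ/Δz = g·(Δρ/ρ₀)/Δz = 9.8 × 3.7621 × 10⁻³ / 73 = 5.0505 × 10⁻⁴ s⁻².
N = √(5.0505 × 10⁻⁴) = 0.022473 rad s⁻¹ → T = 2π/N = 279.59 s = 4.6598 min ≈ 4.66 min.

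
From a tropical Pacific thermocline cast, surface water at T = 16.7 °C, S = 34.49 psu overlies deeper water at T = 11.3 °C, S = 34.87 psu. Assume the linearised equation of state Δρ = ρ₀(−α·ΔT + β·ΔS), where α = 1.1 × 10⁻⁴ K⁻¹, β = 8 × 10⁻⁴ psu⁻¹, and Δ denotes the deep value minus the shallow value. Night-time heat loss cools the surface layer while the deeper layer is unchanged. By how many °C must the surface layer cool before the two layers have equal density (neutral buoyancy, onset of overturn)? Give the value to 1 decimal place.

8.2 °C

Neutral buoyancy requires Δρ = 0, i.e. −α(T_deep − T_surf′) + β(S_deep − S_surf) = 0.
T_surf′ = T_deep − (β/α)·ΔS = 11.3 − (8 × 10⁻⁴/1.1 × 10⁻⁴)·(+0.38) = 8.536 °C.
Cooling required: 16.7 − (8.536) = 8.164 °C.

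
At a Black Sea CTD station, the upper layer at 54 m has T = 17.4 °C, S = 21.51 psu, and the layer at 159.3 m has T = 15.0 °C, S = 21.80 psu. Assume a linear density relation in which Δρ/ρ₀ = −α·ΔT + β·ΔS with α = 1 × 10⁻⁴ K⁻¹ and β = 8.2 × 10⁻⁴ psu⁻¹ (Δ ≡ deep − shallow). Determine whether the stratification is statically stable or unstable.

ΔT = 15.0 − 17.4 = -2.4 K and ΔS = 21.80 − 21.51 = +0.29 psu (deep − shallow).
−αΔT = 2.40 × 10⁻⁴; βΔS = 2.378 × 10⁻⁴; sum Δρ/ρ₀ = 4.778 × 10⁻⁴.
Δρ/ρ₀ > 0, so Δρ > 0: deeper water is denser → statically stable.

stable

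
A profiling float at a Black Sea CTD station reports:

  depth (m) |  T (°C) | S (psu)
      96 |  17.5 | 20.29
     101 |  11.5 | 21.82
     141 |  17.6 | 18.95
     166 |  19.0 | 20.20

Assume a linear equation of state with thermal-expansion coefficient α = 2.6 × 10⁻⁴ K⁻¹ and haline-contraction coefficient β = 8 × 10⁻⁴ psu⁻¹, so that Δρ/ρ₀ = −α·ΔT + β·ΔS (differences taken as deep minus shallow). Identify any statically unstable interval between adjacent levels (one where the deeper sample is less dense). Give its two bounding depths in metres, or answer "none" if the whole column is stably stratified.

101–141 m

Evaluate Δρ/ρ₀ = −αΔT + βΔS across each adjacent pair:
  96–101 m: −αΔT+βΔS = −(2.6 × 10⁻⁴)(-6.0)+(8 × 10⁻⁴)(+1.53) = 2.8 × 10⁻³ → stable
  101–141 m: −αΔT+βΔS = −(2.6 × 10⁻⁴)(+6.1)+(8 × 10⁻⁴)(-2.87) = -3.9 × 10⁻³ → UNSTABLE
  141–166 m: −αΔT+βΔS = −(2.6 × 10⁻⁴)(+1.4)+(8 × 10⁻⁴)(+1.25) = 6.4 × 10⁻⁴ → stable
The 101–141 m interval has Δρ < 0: lighter water underlies denser water.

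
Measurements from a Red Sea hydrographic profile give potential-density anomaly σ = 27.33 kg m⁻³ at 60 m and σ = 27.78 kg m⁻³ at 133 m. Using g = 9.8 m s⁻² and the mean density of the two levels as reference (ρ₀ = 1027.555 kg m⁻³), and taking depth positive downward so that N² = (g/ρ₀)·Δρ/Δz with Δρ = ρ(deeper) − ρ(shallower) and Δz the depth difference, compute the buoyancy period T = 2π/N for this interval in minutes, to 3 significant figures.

13.7 min

Δρ = 1027.78 − 1027.33 = 0.45 kg m⁻³ over Δz = 133 − 60 = 73 m.
N² = (9.8/1027.555) × (0.45/73) = 5.8791 × 10⁻⁵ s⁻².
N = √(5.8791 × 10⁻⁵) = 7.6675 × 10⁻³ rad s⁻¹, so T = 2π/N = 819.46 s = 13.658 min ≈ 13.7 min.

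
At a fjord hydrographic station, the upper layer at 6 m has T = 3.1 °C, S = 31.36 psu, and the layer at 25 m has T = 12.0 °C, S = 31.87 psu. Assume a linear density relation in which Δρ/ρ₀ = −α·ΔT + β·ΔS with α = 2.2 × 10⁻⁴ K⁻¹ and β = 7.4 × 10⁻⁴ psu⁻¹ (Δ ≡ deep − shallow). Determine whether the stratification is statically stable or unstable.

ΔT = 12.0 − 3.1 = +8.9 K and ΔS = 31.87 − 31.36 = +0.51 psu (deep − shallow).
−αΔT = -1.958 × 10⁻³; βΔS = 3.774 × 10⁻⁴; sum Δρ/ρ₀ = -1.5806 × 10⁻³.
Δρ/ρ₀ < 0, so Δρ < 0: deeper water is lighter → statically unstable; the column would overturn.

unstable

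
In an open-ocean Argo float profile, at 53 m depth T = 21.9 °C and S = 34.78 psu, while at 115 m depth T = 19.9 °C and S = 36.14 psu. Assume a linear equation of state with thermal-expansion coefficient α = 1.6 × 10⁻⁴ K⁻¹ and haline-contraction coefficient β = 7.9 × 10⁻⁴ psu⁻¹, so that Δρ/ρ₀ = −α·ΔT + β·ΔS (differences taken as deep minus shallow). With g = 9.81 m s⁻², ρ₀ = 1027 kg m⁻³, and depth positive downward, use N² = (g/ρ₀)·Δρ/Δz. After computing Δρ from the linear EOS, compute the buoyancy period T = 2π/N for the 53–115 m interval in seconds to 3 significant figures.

423 s

ΔT = -2.0 K, ΔS = +1.36 psu (deep − shallow).
Δρ/ρ₀ = −αΔT + βΔS = 3.20 × 10⁻⁴ + 1.0744 × 10⁻³ = 1.3944 × 10⁻³, so Δρ ≈ 1.432 kg m⁻³.
N² = (g/ρ₀)·Δρ/Δz = g·(Δρ/ρ₀)/Δz = 9.81 × 1.3944 × 10⁻³ / 62 = 2.2063 × 10⁻⁴ s⁻².
N = √(2.2063 × 10⁻⁴) = 0.014854 rad s⁻¹ → T = 2π/N = 423.00 s ≈ 423 s.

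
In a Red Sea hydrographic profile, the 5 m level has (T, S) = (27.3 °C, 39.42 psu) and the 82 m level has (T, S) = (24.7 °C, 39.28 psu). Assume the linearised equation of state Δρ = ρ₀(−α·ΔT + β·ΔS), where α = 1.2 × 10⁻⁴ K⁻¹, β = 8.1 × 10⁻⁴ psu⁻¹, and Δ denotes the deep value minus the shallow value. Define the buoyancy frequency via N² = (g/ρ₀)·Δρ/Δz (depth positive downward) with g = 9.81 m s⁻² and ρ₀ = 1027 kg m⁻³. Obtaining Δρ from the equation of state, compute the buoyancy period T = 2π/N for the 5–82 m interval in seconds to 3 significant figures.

ΔT = -2.6 K, ΔS = -0.14 psu (deep − shallow).
Δρ/ρ₀ = −αΔT + βΔS = 3.12 × 10⁻⁴ − 1.134 × 10⁻⁴ = 1.986 × 10⁻⁴, so Δρ ≈ 0.2040 kg m⁻³.
N² = (g/ρ₀)·Δρ/Δz = g·(Δρ/ρ₀)/Δz = 9.81 × 1.986 × 10⁻⁴ / 77 = 2.5302 × 10⁻⁵ s⁻².
N = √(2.5302 × 10⁻⁵) = 5.0301 × 10⁻³ rad s⁻¹ → T = 2π/N = 1.2491 × 10³ s ≈ 1.25 × 10³ s.

1.25 × 10³ s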